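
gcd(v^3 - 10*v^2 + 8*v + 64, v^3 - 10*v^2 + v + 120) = v - 8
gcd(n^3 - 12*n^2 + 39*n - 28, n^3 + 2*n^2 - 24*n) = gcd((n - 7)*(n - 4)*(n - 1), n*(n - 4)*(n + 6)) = n - 4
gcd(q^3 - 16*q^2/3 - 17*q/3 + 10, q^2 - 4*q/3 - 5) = q + 5/3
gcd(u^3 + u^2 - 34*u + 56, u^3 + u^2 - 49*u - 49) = u + 7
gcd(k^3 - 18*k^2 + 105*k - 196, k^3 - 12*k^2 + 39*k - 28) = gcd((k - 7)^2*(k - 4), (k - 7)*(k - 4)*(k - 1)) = k^2 - 11*k + 28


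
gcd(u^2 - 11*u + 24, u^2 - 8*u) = u - 8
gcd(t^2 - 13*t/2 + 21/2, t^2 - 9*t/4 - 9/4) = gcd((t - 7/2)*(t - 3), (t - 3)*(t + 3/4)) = t - 3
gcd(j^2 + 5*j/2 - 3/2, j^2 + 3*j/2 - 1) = j - 1/2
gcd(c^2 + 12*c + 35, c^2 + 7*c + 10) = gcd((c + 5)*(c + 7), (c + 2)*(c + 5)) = c + 5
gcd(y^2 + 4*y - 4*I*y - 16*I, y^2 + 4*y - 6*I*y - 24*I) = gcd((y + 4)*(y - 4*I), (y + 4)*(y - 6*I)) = y + 4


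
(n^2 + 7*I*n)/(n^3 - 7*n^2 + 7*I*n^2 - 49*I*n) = 1/(n - 7)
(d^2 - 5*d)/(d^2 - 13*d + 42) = d*(d - 5)/(d^2 - 13*d + 42)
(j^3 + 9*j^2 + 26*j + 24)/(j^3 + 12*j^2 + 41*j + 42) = (j + 4)/(j + 7)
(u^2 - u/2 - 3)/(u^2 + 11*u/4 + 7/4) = 2*(2*u^2 - u - 6)/(4*u^2 + 11*u + 7)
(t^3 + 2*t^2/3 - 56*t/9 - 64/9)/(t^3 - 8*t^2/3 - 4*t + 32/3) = (t + 4/3)/(t - 2)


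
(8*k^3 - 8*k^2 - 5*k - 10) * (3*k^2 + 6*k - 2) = 24*k^5 + 24*k^4 - 79*k^3 - 44*k^2 - 50*k + 20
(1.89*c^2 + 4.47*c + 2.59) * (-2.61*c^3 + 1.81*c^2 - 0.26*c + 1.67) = -4.9329*c^5 - 8.2458*c^4 + 0.839400000000001*c^3 + 6.682*c^2 + 6.7915*c + 4.3253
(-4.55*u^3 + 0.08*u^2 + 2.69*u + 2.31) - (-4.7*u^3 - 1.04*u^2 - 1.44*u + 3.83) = 0.15*u^3 + 1.12*u^2 + 4.13*u - 1.52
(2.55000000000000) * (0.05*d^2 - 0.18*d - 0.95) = 0.1275*d^2 - 0.459*d - 2.4225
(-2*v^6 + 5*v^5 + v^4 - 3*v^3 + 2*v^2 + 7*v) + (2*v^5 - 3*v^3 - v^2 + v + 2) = -2*v^6 + 7*v^5 + v^4 - 6*v^3 + v^2 + 8*v + 2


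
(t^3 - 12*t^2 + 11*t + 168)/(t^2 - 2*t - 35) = (t^2 - 5*t - 24)/(t + 5)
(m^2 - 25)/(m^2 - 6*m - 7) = (25 - m^2)/(-m^2 + 6*m + 7)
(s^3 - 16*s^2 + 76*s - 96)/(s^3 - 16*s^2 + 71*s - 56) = (s^2 - 8*s + 12)/(s^2 - 8*s + 7)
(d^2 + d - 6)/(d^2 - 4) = (d + 3)/(d + 2)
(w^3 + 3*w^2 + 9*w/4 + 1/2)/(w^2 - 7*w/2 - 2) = (w^2 + 5*w/2 + 1)/(w - 4)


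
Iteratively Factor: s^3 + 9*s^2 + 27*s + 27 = (s + 3)*(s^2 + 6*s + 9) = (s + 3)^2*(s + 3)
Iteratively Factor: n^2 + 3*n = (n + 3)*(n)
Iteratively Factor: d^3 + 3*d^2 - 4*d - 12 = (d - 2)*(d^2 + 5*d + 6) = (d - 2)*(d + 2)*(d + 3)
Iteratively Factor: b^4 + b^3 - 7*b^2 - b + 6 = (b + 1)*(b^3 - 7*b + 6) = (b - 2)*(b + 1)*(b^2 + 2*b - 3) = (b - 2)*(b - 1)*(b + 1)*(b + 3)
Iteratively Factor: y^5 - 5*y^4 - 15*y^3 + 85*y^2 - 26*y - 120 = (y + 4)*(y^4 - 9*y^3 + 21*y^2 + y - 30) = (y - 5)*(y + 4)*(y^3 - 4*y^2 + y + 6) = (y - 5)*(y - 2)*(y + 4)*(y^2 - 2*y - 3) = (y - 5)*(y - 3)*(y - 2)*(y + 4)*(y + 1)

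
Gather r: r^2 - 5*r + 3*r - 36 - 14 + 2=r^2 - 2*r - 48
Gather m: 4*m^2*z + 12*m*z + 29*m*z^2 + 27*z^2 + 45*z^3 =4*m^2*z + m*(29*z^2 + 12*z) + 45*z^3 + 27*z^2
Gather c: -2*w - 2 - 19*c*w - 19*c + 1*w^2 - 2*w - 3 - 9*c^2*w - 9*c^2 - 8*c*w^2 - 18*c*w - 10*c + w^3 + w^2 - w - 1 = c^2*(-9*w - 9) + c*(-8*w^2 - 37*w - 29) + w^3 + 2*w^2 - 5*w - 6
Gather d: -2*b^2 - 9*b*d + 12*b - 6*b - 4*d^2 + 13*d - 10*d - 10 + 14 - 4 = -2*b^2 + 6*b - 4*d^2 + d*(3 - 9*b)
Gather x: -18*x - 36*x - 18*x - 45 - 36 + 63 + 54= 36 - 72*x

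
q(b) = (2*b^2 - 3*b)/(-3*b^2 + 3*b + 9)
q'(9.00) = 0.00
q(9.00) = -0.65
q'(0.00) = -0.33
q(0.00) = 0.00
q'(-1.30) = -87633.33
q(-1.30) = 242.67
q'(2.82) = 1.24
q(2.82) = -1.16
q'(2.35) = 153.22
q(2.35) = -7.72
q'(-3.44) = -0.14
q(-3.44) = -0.92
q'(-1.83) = -2.41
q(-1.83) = -1.86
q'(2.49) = 9.70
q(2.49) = -2.31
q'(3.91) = 0.11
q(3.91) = -0.75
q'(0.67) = -0.05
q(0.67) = -0.12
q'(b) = (4*b - 3)/(-3*b^2 + 3*b + 9) + (6*b - 3)*(2*b^2 - 3*b)/(-3*b^2 + 3*b + 9)^2 = (-b^2 + 12*b - 9)/(3*(b^4 - 2*b^3 - 5*b^2 + 6*b + 9))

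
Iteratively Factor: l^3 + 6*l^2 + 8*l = (l + 4)*(l^2 + 2*l) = (l + 2)*(l + 4)*(l)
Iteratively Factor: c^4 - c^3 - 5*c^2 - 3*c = (c + 1)*(c^3 - 2*c^2 - 3*c) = (c + 1)^2*(c^2 - 3*c) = (c - 3)*(c + 1)^2*(c)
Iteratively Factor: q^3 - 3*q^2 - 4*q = (q + 1)*(q^2 - 4*q) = (q - 4)*(q + 1)*(q)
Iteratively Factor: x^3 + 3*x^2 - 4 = (x + 2)*(x^2 + x - 2) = (x - 1)*(x + 2)*(x + 2)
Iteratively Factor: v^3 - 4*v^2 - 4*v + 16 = (v - 4)*(v^2 - 4) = (v - 4)*(v - 2)*(v + 2)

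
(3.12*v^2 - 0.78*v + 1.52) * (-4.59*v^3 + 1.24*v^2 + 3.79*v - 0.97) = -14.3208*v^5 + 7.449*v^4 + 3.8808*v^3 - 4.0978*v^2 + 6.5174*v - 1.4744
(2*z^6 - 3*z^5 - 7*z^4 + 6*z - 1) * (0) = 0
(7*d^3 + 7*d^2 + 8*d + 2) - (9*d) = 7*d^3 + 7*d^2 - d + 2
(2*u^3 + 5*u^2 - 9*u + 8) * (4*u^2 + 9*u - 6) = 8*u^5 + 38*u^4 - 3*u^3 - 79*u^2 + 126*u - 48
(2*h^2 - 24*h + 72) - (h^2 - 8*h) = h^2 - 16*h + 72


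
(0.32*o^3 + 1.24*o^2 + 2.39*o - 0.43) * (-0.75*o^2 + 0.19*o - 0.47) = -0.24*o^5 - 0.8692*o^4 - 1.7073*o^3 + 0.1938*o^2 - 1.205*o + 0.2021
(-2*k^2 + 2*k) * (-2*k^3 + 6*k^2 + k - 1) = 4*k^5 - 16*k^4 + 10*k^3 + 4*k^2 - 2*k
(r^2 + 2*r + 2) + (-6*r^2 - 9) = -5*r^2 + 2*r - 7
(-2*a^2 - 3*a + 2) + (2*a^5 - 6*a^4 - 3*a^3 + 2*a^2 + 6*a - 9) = 2*a^5 - 6*a^4 - 3*a^3 + 3*a - 7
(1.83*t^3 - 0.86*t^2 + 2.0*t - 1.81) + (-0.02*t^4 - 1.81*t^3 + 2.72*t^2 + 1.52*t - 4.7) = -0.02*t^4 + 0.02*t^3 + 1.86*t^2 + 3.52*t - 6.51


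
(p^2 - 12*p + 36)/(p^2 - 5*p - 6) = (p - 6)/(p + 1)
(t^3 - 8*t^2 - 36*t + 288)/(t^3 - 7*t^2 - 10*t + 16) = (t^2 - 36)/(t^2 + t - 2)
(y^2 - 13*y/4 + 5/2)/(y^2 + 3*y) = (4*y^2 - 13*y + 10)/(4*y*(y + 3))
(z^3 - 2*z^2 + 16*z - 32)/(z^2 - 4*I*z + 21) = (z^3 - 2*z^2 + 16*z - 32)/(z^2 - 4*I*z + 21)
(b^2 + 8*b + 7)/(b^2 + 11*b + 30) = (b^2 + 8*b + 7)/(b^2 + 11*b + 30)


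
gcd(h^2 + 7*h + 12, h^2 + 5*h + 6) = h + 3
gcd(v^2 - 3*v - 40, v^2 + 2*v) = 1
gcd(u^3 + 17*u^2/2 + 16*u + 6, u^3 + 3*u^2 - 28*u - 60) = u^2 + 8*u + 12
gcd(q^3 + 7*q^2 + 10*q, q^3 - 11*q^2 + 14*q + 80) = q + 2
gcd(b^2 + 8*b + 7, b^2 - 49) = b + 7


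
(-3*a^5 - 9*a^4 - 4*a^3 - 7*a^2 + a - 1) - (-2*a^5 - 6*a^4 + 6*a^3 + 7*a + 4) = -a^5 - 3*a^4 - 10*a^3 - 7*a^2 - 6*a - 5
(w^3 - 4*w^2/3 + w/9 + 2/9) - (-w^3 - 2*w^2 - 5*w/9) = 2*w^3 + 2*w^2/3 + 2*w/3 + 2/9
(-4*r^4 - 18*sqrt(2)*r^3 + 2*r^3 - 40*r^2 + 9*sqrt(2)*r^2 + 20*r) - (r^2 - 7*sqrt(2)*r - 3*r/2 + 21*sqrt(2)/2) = -4*r^4 - 18*sqrt(2)*r^3 + 2*r^3 - 41*r^2 + 9*sqrt(2)*r^2 + 7*sqrt(2)*r + 43*r/2 - 21*sqrt(2)/2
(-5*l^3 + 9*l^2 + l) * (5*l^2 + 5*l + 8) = -25*l^5 + 20*l^4 + 10*l^3 + 77*l^2 + 8*l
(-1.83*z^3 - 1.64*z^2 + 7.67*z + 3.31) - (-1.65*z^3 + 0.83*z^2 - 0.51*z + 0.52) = -0.18*z^3 - 2.47*z^2 + 8.18*z + 2.79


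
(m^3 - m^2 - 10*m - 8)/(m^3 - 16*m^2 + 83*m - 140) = (m^2 + 3*m + 2)/(m^2 - 12*m + 35)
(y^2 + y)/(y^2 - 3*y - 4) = y/(y - 4)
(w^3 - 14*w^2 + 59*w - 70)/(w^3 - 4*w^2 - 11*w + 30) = (w - 7)/(w + 3)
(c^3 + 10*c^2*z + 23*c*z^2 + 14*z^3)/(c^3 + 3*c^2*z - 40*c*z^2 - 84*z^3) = (-c - z)/(-c + 6*z)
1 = 1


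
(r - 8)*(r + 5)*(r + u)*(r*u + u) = r^4*u + r^3*u^2 - 2*r^3*u - 2*r^2*u^2 - 43*r^2*u - 43*r*u^2 - 40*r*u - 40*u^2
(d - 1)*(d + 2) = d^2 + d - 2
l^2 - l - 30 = (l - 6)*(l + 5)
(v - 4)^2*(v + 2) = v^3 - 6*v^2 + 32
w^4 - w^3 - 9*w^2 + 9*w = w*(w - 3)*(w - 1)*(w + 3)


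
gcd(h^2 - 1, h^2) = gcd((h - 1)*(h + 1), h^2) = 1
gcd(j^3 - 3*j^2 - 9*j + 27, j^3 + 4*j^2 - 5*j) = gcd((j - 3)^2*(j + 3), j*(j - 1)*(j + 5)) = 1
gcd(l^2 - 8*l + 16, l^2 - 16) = l - 4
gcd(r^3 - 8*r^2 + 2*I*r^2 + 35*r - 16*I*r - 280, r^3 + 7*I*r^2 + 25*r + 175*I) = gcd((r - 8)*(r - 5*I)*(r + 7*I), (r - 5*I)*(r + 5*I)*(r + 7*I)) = r^2 + 2*I*r + 35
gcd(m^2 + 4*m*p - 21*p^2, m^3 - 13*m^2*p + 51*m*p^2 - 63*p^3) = -m + 3*p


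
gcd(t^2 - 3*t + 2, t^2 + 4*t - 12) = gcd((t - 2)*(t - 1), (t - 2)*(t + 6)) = t - 2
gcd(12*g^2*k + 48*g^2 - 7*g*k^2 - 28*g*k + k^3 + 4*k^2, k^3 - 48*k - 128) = k + 4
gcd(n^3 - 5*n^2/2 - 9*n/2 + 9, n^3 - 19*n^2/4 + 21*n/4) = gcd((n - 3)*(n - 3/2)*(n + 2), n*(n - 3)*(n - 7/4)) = n - 3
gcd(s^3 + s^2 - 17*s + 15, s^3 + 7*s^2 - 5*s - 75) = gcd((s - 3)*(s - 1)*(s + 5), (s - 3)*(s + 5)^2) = s^2 + 2*s - 15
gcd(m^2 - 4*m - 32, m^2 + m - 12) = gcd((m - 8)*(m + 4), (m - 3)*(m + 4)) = m + 4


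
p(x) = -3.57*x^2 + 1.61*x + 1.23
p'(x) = 1.61 - 7.14*x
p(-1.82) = -13.53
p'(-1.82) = 14.60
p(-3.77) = -55.58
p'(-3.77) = 28.53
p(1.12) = -1.45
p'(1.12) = -6.39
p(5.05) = -81.68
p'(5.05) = -34.45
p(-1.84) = -13.82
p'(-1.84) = 14.75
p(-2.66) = -28.31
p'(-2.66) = 20.60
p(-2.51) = -25.30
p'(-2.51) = 19.53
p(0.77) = 0.35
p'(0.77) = -3.89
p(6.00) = -117.63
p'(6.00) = -41.23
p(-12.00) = -532.17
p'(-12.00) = 87.29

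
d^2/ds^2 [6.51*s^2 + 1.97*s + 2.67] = 13.0200000000000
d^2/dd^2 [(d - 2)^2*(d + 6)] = 6*d + 4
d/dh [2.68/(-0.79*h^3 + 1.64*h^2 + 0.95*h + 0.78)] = (6.3516*h^2 - 8.7904*h - 2.546)/(-0.79*h^3 + 1.64*h^2 + 0.95*h + 0.78)^2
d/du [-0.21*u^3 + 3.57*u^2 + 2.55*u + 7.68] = -0.63*u^2 + 7.14*u + 2.55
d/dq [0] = 0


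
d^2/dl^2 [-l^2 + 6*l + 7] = -2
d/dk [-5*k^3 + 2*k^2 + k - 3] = -15*k^2 + 4*k + 1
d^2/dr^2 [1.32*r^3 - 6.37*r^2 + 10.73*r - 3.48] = 7.92*r - 12.74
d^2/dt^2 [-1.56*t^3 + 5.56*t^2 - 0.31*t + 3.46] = 11.12 - 9.36*t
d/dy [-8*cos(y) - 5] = 8*sin(y)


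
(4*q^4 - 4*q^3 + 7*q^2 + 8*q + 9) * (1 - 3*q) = -12*q^5 + 16*q^4 - 25*q^3 - 17*q^2 - 19*q + 9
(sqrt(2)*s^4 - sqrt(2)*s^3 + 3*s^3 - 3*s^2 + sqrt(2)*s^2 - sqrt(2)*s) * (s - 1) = sqrt(2)*s^5 - 2*sqrt(2)*s^4 + 3*s^4 - 6*s^3 + 2*sqrt(2)*s^3 - 2*sqrt(2)*s^2 + 3*s^2 + sqrt(2)*s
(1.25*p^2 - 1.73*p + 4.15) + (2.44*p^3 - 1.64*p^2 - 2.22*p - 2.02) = 2.44*p^3 - 0.39*p^2 - 3.95*p + 2.13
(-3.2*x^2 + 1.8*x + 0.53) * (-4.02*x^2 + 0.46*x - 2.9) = 12.864*x^4 - 8.708*x^3 + 7.9774*x^2 - 4.9762*x - 1.537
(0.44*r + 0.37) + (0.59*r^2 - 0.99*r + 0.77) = 0.59*r^2 - 0.55*r + 1.14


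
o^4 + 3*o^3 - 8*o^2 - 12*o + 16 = (o - 2)*(o - 1)*(o + 2)*(o + 4)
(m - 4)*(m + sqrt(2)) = m^2 - 4*m + sqrt(2)*m - 4*sqrt(2)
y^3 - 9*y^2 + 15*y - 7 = (y - 7)*(y - 1)^2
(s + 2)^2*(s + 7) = s^3 + 11*s^2 + 32*s + 28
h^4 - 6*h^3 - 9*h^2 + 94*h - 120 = (h - 5)*(h - 3)*(h - 2)*(h + 4)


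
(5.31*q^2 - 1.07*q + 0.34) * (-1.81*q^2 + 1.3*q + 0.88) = -9.6111*q^4 + 8.8397*q^3 + 2.6664*q^2 - 0.4996*q + 0.2992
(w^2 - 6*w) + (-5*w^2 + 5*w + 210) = -4*w^2 - w + 210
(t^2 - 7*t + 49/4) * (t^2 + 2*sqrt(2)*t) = t^4 - 7*t^3 + 2*sqrt(2)*t^3 - 14*sqrt(2)*t^2 + 49*t^2/4 + 49*sqrt(2)*t/2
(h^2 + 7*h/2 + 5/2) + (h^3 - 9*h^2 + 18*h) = h^3 - 8*h^2 + 43*h/2 + 5/2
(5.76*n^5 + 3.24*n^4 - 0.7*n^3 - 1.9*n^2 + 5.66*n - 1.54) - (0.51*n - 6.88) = 5.76*n^5 + 3.24*n^4 - 0.7*n^3 - 1.9*n^2 + 5.15*n + 5.34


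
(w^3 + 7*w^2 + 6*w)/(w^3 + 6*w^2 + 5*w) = (w + 6)/(w + 5)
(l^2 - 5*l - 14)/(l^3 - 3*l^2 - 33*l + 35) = (l + 2)/(l^2 + 4*l - 5)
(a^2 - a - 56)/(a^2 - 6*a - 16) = (a + 7)/(a + 2)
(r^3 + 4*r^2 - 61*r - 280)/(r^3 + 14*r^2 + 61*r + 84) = (r^2 - 3*r - 40)/(r^2 + 7*r + 12)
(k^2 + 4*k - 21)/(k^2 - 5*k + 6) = (k + 7)/(k - 2)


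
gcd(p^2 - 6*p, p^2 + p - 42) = p - 6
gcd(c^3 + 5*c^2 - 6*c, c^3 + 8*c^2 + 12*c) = c^2 + 6*c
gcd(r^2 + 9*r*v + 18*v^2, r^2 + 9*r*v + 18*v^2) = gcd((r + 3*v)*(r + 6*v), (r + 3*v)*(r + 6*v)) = r^2 + 9*r*v + 18*v^2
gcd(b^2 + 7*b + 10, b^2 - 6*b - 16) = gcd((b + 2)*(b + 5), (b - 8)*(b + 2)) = b + 2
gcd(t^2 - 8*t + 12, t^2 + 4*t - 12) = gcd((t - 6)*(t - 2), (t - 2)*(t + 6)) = t - 2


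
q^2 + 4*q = q*(q + 4)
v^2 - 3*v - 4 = (v - 4)*(v + 1)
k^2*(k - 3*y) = k^3 - 3*k^2*y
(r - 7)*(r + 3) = r^2 - 4*r - 21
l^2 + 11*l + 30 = (l + 5)*(l + 6)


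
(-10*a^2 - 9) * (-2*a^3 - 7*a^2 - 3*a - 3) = 20*a^5 + 70*a^4 + 48*a^3 + 93*a^2 + 27*a + 27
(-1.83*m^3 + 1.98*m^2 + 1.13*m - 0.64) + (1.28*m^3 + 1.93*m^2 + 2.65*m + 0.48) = -0.55*m^3 + 3.91*m^2 + 3.78*m - 0.16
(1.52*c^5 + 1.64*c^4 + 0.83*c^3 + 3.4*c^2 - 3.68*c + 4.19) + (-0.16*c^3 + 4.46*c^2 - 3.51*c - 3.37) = 1.52*c^5 + 1.64*c^4 + 0.67*c^3 + 7.86*c^2 - 7.19*c + 0.82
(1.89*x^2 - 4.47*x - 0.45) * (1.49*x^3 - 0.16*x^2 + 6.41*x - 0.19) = 2.8161*x^5 - 6.9627*x^4 + 12.1596*x^3 - 28.9398*x^2 - 2.0352*x + 0.0855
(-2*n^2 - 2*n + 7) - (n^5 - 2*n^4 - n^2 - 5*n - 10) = -n^5 + 2*n^4 - n^2 + 3*n + 17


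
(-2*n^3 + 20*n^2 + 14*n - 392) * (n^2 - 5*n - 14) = -2*n^5 + 30*n^4 - 58*n^3 - 742*n^2 + 1764*n + 5488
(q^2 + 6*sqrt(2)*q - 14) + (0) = q^2 + 6*sqrt(2)*q - 14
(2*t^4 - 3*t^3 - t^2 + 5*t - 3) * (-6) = -12*t^4 + 18*t^3 + 6*t^2 - 30*t + 18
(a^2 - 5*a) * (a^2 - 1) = a^4 - 5*a^3 - a^2 + 5*a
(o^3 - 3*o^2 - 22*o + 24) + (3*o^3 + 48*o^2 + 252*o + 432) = 4*o^3 + 45*o^2 + 230*o + 456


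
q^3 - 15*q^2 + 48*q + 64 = (q - 8)^2*(q + 1)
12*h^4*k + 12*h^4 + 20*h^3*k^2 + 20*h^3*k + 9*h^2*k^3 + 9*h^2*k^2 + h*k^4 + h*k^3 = (h + k)*(2*h + k)*(6*h + k)*(h*k + h)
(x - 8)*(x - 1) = x^2 - 9*x + 8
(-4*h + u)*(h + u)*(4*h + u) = -16*h^3 - 16*h^2*u + h*u^2 + u^3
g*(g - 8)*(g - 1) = g^3 - 9*g^2 + 8*g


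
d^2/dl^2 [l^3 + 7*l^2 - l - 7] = 6*l + 14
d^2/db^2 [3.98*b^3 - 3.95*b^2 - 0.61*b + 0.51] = 23.88*b - 7.9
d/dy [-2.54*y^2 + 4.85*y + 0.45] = 4.85 - 5.08*y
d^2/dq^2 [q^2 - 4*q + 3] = 2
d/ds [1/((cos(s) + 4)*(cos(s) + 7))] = (2*cos(s) + 11)*sin(s)/((cos(s) + 4)^2*(cos(s) + 7)^2)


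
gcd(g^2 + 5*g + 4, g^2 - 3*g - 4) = g + 1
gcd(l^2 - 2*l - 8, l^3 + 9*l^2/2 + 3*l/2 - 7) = l + 2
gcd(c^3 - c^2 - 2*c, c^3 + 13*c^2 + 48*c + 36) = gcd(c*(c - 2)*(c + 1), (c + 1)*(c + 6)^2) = c + 1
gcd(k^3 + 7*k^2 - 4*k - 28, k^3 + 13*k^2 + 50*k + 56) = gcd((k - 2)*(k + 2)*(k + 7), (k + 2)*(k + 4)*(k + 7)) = k^2 + 9*k + 14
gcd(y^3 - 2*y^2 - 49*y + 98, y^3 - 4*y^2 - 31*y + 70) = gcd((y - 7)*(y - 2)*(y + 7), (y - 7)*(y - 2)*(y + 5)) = y^2 - 9*y + 14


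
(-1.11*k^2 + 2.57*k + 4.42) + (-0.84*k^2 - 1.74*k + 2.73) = -1.95*k^2 + 0.83*k + 7.15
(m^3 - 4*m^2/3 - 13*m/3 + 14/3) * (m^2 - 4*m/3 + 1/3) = m^5 - 8*m^4/3 - 20*m^3/9 + 10*m^2 - 23*m/3 + 14/9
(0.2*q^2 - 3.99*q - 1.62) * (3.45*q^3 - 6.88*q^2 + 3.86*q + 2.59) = 0.69*q^5 - 15.1415*q^4 + 22.6342*q^3 - 3.7378*q^2 - 16.5873*q - 4.1958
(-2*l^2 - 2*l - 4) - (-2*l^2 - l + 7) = -l - 11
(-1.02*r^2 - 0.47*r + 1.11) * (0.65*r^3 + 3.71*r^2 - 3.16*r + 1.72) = -0.663*r^5 - 4.0897*r^4 + 2.201*r^3 + 3.8489*r^2 - 4.316*r + 1.9092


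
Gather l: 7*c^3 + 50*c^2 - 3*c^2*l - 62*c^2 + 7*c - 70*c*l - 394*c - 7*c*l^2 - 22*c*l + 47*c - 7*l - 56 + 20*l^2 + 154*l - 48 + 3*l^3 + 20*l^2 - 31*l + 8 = 7*c^3 - 12*c^2 - 340*c + 3*l^3 + l^2*(40 - 7*c) + l*(-3*c^2 - 92*c + 116) - 96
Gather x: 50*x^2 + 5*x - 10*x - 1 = 50*x^2 - 5*x - 1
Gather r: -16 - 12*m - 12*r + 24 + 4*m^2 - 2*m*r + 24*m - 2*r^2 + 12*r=4*m^2 - 2*m*r + 12*m - 2*r^2 + 8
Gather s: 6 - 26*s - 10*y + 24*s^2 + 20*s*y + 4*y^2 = 24*s^2 + s*(20*y - 26) + 4*y^2 - 10*y + 6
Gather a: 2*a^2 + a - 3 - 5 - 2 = 2*a^2 + a - 10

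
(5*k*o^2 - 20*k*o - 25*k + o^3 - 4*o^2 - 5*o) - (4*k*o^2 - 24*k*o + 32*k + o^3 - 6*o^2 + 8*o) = k*o^2 + 4*k*o - 57*k + 2*o^2 - 13*o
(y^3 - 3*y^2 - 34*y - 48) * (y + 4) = y^4 + y^3 - 46*y^2 - 184*y - 192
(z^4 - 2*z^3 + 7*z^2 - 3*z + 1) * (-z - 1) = -z^5 + z^4 - 5*z^3 - 4*z^2 + 2*z - 1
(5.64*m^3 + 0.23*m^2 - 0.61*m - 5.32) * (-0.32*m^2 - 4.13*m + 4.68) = -1.8048*m^5 - 23.3668*m^4 + 25.6405*m^3 + 5.2981*m^2 + 19.1168*m - 24.8976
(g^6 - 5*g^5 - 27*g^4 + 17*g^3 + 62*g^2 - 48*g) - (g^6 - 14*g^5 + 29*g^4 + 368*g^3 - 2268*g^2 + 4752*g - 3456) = 9*g^5 - 56*g^4 - 351*g^3 + 2330*g^2 - 4800*g + 3456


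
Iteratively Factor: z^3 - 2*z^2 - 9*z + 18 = (z + 3)*(z^2 - 5*z + 6) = (z - 2)*(z + 3)*(z - 3)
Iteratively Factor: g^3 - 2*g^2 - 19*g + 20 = (g - 5)*(g^2 + 3*g - 4) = (g - 5)*(g - 1)*(g + 4)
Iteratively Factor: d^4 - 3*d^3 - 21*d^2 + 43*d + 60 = (d + 4)*(d^3 - 7*d^2 + 7*d + 15) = (d - 5)*(d + 4)*(d^2 - 2*d - 3) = (d - 5)*(d - 3)*(d + 4)*(d + 1)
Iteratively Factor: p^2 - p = (p - 1)*(p)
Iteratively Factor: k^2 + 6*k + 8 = (k + 2)*(k + 4)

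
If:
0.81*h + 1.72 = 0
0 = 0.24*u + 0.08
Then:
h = -2.12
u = -0.33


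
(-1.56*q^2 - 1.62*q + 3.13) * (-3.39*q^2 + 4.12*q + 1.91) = 5.2884*q^4 - 0.9354*q^3 - 20.2647*q^2 + 9.8014*q + 5.9783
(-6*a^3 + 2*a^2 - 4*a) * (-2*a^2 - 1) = 12*a^5 - 4*a^4 + 14*a^3 - 2*a^2 + 4*a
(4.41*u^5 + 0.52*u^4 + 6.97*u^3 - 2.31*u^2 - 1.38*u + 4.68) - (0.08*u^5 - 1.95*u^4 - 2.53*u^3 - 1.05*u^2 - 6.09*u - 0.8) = 4.33*u^5 + 2.47*u^4 + 9.5*u^3 - 1.26*u^2 + 4.71*u + 5.48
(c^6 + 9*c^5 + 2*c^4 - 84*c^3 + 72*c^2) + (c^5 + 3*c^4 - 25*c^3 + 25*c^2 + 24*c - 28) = c^6 + 10*c^5 + 5*c^4 - 109*c^3 + 97*c^2 + 24*c - 28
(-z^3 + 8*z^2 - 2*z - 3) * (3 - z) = z^4 - 11*z^3 + 26*z^2 - 3*z - 9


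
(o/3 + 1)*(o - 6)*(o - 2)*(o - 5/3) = o^4/3 - 20*o^3/9 - 11*o^2/9 + 56*o/3 - 20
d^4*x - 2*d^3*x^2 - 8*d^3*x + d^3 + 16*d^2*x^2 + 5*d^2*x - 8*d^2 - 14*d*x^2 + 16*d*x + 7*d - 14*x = (d - 7)*(d - 1)*(d - 2*x)*(d*x + 1)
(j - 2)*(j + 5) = j^2 + 3*j - 10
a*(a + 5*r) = a^2 + 5*a*r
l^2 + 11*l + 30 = (l + 5)*(l + 6)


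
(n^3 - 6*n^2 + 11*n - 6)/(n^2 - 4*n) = (n^3 - 6*n^2 + 11*n - 6)/(n*(n - 4))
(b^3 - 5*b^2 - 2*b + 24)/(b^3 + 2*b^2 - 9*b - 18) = (b - 4)/(b + 3)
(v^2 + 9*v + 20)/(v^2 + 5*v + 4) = (v + 5)/(v + 1)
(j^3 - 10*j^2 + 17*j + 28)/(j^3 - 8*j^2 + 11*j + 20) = (j - 7)/(j - 5)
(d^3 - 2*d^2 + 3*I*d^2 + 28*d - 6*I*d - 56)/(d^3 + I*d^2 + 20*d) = (d^2 + d*(-2 + 7*I) - 14*I)/(d*(d + 5*I))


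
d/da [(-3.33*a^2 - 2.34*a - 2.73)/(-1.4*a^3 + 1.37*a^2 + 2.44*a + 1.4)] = (-4.662*a^4 - 6.552*a^3 - 16.3854*a^2 - 1.8438*a + 3.3852)/(1.96*a^6 - 3.836*a^5 - 4.9551*a^4 + 2.7656*a^3 + 9.7896*a^2 + 6.832*a + 1.96)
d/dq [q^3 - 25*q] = 3*q^2 - 25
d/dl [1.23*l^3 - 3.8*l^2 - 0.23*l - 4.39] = 3.69*l^2 - 7.6*l - 0.23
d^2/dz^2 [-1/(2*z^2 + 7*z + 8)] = 2*(4*z^2 + 14*z - (4*z + 7)^2 + 16)/(2*z^2 + 7*z + 8)^3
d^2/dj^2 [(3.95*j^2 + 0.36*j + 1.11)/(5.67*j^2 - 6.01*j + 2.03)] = (-1.13686837721616e-13*j^4 + 292.353138*j^3 - 58.677696*j^2 - 251.812638*j + 95.973526)/(182.284263*j^6 - 579.644667*j^5 + 810.189702*j^4 - 632.136007*j^3 + 290.067918*j^2 - 74.299827*j + 8.365427)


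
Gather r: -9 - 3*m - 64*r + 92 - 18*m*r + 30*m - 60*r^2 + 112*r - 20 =27*m - 60*r^2 + r*(48 - 18*m) + 63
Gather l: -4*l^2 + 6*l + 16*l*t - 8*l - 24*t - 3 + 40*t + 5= -4*l^2 + l*(16*t - 2) + 16*t + 2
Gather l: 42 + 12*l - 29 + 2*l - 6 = 14*l + 7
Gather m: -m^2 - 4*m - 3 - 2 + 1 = -m^2 - 4*m - 4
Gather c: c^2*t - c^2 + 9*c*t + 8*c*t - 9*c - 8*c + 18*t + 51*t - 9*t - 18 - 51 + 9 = c^2*(t - 1) + c*(17*t - 17) + 60*t - 60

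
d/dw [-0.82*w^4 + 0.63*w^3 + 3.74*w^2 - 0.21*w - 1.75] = -3.28*w^3 + 1.89*w^2 + 7.48*w - 0.21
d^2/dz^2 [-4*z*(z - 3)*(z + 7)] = -24*z - 32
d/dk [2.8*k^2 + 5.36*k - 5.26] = 5.6*k + 5.36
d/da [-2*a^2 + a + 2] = 1 - 4*a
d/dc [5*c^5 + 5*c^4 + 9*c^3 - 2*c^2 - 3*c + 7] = 25*c^4 + 20*c^3 + 27*c^2 - 4*c - 3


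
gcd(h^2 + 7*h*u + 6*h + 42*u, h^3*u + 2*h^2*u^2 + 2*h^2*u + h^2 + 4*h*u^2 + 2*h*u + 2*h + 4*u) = 1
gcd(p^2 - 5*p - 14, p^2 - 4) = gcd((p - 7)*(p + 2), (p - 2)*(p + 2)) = p + 2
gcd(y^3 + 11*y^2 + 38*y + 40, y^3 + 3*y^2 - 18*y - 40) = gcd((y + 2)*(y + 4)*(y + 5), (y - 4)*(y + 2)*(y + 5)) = y^2 + 7*y + 10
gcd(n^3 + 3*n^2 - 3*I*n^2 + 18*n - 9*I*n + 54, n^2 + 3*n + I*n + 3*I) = n + 3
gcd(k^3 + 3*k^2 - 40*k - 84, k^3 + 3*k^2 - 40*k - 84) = k^3 + 3*k^2 - 40*k - 84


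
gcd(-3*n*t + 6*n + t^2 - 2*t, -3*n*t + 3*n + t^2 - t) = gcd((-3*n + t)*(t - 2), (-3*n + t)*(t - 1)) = -3*n + t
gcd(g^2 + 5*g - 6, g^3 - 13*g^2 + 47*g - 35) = g - 1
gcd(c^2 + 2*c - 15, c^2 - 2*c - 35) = c + 5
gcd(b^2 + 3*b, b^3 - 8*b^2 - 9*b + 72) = b + 3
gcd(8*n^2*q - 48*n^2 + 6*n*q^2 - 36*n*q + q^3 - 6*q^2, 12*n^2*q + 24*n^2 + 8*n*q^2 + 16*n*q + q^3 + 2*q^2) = 2*n + q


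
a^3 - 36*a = a*(a - 6)*(a + 6)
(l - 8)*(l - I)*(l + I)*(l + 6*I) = l^4 - 8*l^3 + 6*I*l^3 + l^2 - 48*I*l^2 - 8*l + 6*I*l - 48*I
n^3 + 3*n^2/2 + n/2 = n*(n + 1/2)*(n + 1)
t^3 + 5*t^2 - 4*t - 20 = (t - 2)*(t + 2)*(t + 5)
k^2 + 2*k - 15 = (k - 3)*(k + 5)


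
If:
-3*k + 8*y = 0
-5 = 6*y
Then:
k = -20/9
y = -5/6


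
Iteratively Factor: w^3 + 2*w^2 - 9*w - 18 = (w + 3)*(w^2 - w - 6) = (w - 3)*(w + 3)*(w + 2)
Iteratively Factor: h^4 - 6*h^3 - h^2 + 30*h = (h + 2)*(h^3 - 8*h^2 + 15*h) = (h - 3)*(h + 2)*(h^2 - 5*h) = (h - 5)*(h - 3)*(h + 2)*(h)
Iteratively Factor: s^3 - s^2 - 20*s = (s + 4)*(s^2 - 5*s) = (s - 5)*(s + 4)*(s)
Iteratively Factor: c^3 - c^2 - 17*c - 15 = (c + 3)*(c^2 - 4*c - 5) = (c + 1)*(c + 3)*(c - 5)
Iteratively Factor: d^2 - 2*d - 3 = (d + 1)*(d - 3)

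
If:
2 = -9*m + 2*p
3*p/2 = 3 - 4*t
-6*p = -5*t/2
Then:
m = -6/37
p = 10/37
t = 24/37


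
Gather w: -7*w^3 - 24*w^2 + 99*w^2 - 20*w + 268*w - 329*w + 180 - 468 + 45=-7*w^3 + 75*w^2 - 81*w - 243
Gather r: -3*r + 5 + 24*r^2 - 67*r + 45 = 24*r^2 - 70*r + 50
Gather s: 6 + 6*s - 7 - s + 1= 5*s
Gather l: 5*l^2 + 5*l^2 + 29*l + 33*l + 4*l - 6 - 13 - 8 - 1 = 10*l^2 + 66*l - 28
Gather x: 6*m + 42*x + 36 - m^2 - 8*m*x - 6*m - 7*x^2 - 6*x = -m^2 - 7*x^2 + x*(36 - 8*m) + 36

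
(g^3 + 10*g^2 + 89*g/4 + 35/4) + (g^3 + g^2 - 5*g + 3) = 2*g^3 + 11*g^2 + 69*g/4 + 47/4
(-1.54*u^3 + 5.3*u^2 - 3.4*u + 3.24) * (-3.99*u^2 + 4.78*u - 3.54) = 6.1446*u^5 - 28.5082*u^4 + 44.3516*u^3 - 47.9416*u^2 + 27.5232*u - 11.4696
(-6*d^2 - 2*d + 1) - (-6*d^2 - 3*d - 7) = d + 8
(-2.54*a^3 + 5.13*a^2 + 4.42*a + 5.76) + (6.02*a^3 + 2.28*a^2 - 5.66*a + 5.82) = 3.48*a^3 + 7.41*a^2 - 1.24*a + 11.58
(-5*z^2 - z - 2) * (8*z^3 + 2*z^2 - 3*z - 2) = -40*z^5 - 18*z^4 - 3*z^3 + 9*z^2 + 8*z + 4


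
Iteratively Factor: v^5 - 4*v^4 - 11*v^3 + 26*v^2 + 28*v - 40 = (v - 5)*(v^4 + v^3 - 6*v^2 - 4*v + 8) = (v - 5)*(v + 2)*(v^3 - v^2 - 4*v + 4) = (v - 5)*(v + 2)^2*(v^2 - 3*v + 2) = (v - 5)*(v - 2)*(v + 2)^2*(v - 1)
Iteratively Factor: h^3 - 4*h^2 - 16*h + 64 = (h - 4)*(h^2 - 16) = (h - 4)^2*(h + 4)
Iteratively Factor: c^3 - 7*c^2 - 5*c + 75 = (c + 3)*(c^2 - 10*c + 25) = (c - 5)*(c + 3)*(c - 5)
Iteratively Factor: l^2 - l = (l)*(l - 1)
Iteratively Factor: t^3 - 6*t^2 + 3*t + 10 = (t + 1)*(t^2 - 7*t + 10) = (t - 5)*(t + 1)*(t - 2)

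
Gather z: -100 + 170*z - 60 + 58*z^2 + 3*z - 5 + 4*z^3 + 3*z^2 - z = 4*z^3 + 61*z^2 + 172*z - 165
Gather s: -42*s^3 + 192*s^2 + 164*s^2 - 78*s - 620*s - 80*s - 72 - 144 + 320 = -42*s^3 + 356*s^2 - 778*s + 104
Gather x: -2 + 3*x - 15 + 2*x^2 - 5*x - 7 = 2*x^2 - 2*x - 24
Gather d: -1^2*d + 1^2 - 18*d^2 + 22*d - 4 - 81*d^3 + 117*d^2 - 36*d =-81*d^3 + 99*d^2 - 15*d - 3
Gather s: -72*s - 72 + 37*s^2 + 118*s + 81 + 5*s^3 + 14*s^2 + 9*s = 5*s^3 + 51*s^2 + 55*s + 9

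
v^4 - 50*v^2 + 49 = (v - 7)*(v - 1)*(v + 1)*(v + 7)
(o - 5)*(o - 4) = o^2 - 9*o + 20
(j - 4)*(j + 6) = j^2 + 2*j - 24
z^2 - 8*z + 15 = (z - 5)*(z - 3)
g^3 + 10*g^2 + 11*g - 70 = (g - 2)*(g + 5)*(g + 7)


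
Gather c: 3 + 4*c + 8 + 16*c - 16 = 20*c - 5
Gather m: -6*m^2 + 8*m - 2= -6*m^2 + 8*m - 2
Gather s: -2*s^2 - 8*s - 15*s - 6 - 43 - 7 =-2*s^2 - 23*s - 56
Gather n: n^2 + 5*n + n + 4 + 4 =n^2 + 6*n + 8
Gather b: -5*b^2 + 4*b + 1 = -5*b^2 + 4*b + 1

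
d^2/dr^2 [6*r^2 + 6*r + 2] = 12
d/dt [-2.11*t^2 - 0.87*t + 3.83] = -4.22*t - 0.87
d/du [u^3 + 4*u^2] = u*(3*u + 8)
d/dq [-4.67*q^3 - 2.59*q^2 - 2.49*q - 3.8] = -14.01*q^2 - 5.18*q - 2.49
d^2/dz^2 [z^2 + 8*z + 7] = 2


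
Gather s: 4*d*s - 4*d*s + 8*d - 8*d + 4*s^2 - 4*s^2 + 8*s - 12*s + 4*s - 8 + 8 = 0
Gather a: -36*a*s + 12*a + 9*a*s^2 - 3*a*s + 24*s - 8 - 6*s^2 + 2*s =a*(9*s^2 - 39*s + 12) - 6*s^2 + 26*s - 8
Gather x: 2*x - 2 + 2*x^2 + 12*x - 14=2*x^2 + 14*x - 16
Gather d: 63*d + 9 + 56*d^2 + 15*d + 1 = 56*d^2 + 78*d + 10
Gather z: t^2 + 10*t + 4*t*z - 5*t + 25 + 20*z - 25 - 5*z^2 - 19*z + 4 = t^2 + 5*t - 5*z^2 + z*(4*t + 1) + 4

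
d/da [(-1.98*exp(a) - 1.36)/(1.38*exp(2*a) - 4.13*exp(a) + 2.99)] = (2.7324*exp(2*a) + 3.7536*exp(a) - 11.537)*exp(a)/(1.9044*exp(4*a) - 11.3988*exp(3*a) + 25.3093*exp(2*a) - 24.6974*exp(a) + 8.9401)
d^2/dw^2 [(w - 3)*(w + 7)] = 2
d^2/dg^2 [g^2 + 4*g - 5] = 2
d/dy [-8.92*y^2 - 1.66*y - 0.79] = -17.84*y - 1.66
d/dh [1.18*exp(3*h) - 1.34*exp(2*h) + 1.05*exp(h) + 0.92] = (3.54*exp(2*h) - 2.68*exp(h) + 1.05)*exp(h)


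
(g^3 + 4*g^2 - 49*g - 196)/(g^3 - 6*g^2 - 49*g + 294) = (g + 4)/(g - 6)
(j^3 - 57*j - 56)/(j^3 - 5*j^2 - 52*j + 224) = (j + 1)/(j - 4)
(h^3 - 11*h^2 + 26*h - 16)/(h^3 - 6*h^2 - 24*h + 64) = (h - 1)/(h + 4)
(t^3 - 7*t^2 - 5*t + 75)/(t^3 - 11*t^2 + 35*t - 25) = (t + 3)/(t - 1)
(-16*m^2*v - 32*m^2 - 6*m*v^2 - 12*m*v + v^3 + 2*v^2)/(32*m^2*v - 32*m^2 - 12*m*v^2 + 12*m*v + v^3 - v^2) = (2*m*v + 4*m + v^2 + 2*v)/(-4*m*v + 4*m + v^2 - v)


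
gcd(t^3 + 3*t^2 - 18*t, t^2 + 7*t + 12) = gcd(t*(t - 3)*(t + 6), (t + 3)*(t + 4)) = 1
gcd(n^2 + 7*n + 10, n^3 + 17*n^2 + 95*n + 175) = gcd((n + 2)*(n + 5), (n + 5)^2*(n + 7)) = n + 5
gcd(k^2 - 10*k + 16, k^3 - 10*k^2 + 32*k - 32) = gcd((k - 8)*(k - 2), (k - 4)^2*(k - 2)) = k - 2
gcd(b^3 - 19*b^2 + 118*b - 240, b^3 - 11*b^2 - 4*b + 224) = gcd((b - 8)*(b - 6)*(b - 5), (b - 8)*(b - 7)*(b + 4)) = b - 8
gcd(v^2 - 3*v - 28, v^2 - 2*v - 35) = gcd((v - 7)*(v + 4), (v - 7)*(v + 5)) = v - 7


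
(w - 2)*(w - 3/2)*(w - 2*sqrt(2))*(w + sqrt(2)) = w^4 - 7*w^3/2 - sqrt(2)*w^3 - w^2 + 7*sqrt(2)*w^2/2 - 3*sqrt(2)*w + 14*w - 12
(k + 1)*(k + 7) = k^2 + 8*k + 7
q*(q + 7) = q^2 + 7*q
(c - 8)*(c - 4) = c^2 - 12*c + 32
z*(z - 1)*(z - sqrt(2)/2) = z^3 - z^2 - sqrt(2)*z^2/2 + sqrt(2)*z/2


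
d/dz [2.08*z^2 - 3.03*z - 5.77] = 4.16*z - 3.03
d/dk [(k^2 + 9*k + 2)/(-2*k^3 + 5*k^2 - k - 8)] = 2*(k^4 + 18*k^3 - 17*k^2 - 18*k - 35)/(4*k^6 - 20*k^5 + 29*k^4 + 22*k^3 - 79*k^2 + 16*k + 64)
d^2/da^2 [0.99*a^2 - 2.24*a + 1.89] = 1.98000000000000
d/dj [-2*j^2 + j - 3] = 1 - 4*j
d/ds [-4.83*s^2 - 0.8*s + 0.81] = -9.66*s - 0.8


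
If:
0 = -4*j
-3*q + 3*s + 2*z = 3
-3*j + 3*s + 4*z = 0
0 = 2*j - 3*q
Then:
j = 0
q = 0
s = 2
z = -3/2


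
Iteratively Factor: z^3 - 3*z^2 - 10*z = (z - 5)*(z^2 + 2*z) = (z - 5)*(z + 2)*(z)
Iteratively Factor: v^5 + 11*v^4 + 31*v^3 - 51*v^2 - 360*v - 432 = (v + 3)*(v^4 + 8*v^3 + 7*v^2 - 72*v - 144) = (v + 3)*(v + 4)*(v^3 + 4*v^2 - 9*v - 36) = (v + 3)^2*(v + 4)*(v^2 + v - 12) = (v - 3)*(v + 3)^2*(v + 4)*(v + 4)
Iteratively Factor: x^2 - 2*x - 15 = (x - 5)*(x + 3)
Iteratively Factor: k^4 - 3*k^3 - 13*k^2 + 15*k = (k - 1)*(k^3 - 2*k^2 - 15*k) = k*(k - 1)*(k^2 - 2*k - 15) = k*(k - 5)*(k - 1)*(k + 3)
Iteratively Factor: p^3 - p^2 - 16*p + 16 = (p + 4)*(p^2 - 5*p + 4) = (p - 4)*(p + 4)*(p - 1)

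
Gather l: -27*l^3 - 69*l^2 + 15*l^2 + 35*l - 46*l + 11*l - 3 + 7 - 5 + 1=-27*l^3 - 54*l^2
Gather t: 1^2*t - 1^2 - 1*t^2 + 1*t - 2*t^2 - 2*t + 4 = 3 - 3*t^2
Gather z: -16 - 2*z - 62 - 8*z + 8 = -10*z - 70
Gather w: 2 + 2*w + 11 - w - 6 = w + 7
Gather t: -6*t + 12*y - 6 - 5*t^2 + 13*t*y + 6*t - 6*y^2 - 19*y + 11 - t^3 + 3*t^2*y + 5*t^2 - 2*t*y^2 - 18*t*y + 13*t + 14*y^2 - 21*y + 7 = -t^3 + 3*t^2*y + t*(-2*y^2 - 5*y + 13) + 8*y^2 - 28*y + 12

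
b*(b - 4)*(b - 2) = b^3 - 6*b^2 + 8*b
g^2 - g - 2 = (g - 2)*(g + 1)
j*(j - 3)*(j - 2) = j^3 - 5*j^2 + 6*j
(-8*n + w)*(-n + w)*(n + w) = 8*n^3 - n^2*w - 8*n*w^2 + w^3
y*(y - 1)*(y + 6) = y^3 + 5*y^2 - 6*y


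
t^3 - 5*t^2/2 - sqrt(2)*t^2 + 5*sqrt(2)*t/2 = t*(t - 5/2)*(t - sqrt(2))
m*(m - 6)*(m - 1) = m^3 - 7*m^2 + 6*m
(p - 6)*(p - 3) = p^2 - 9*p + 18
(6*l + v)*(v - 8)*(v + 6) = 6*l*v^2 - 12*l*v - 288*l + v^3 - 2*v^2 - 48*v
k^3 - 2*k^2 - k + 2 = (k - 2)*(k - 1)*(k + 1)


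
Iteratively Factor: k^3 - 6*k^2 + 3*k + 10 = (k + 1)*(k^2 - 7*k + 10) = (k - 2)*(k + 1)*(k - 5)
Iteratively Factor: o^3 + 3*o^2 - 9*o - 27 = (o - 3)*(o^2 + 6*o + 9) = (o - 3)*(o + 3)*(o + 3)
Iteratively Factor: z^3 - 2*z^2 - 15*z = (z + 3)*(z^2 - 5*z) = (z - 5)*(z + 3)*(z)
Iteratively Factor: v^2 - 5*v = (v)*(v - 5)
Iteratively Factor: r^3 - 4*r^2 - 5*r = (r)*(r^2 - 4*r - 5) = r*(r - 5)*(r + 1)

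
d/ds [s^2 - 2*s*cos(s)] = 2*s*sin(s) + 2*s - 2*cos(s)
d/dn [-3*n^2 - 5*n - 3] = -6*n - 5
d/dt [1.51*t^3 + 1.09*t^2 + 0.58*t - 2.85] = 4.53*t^2 + 2.18*t + 0.58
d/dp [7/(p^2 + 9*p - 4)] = 7*(-2*p - 9)/(p^2 + 9*p - 4)^2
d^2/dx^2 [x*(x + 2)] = 2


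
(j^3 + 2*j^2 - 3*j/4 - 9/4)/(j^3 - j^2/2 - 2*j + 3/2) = (j + 3/2)/(j - 1)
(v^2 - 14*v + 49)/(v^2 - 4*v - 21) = (v - 7)/(v + 3)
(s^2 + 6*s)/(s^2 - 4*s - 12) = s*(s + 6)/(s^2 - 4*s - 12)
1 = 1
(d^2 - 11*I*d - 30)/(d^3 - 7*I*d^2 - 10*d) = (d - 6*I)/(d*(d - 2*I))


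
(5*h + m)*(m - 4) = 5*h*m - 20*h + m^2 - 4*m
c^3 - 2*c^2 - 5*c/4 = c*(c - 5/2)*(c + 1/2)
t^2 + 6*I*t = t*(t + 6*I)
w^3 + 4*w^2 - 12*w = w*(w - 2)*(w + 6)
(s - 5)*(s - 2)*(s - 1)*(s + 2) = s^4 - 6*s^3 + s^2 + 24*s - 20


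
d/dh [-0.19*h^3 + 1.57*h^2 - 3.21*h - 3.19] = -0.57*h^2 + 3.14*h - 3.21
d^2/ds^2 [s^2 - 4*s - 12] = 2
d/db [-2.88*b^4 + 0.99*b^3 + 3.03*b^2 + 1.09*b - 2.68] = -11.52*b^3 + 2.97*b^2 + 6.06*b + 1.09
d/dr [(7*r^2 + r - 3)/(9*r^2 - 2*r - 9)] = (-23*r^2 - 72*r - 15)/(81*r^4 - 36*r^3 - 158*r^2 + 36*r + 81)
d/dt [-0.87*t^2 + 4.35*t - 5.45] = 4.35 - 1.74*t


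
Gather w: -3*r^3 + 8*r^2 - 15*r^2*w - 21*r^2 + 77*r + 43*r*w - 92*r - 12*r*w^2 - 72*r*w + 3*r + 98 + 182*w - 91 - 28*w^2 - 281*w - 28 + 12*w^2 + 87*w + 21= -3*r^3 - 13*r^2 - 12*r + w^2*(-12*r - 16) + w*(-15*r^2 - 29*r - 12)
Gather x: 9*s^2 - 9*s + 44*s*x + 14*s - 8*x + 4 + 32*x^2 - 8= 9*s^2 + 5*s + 32*x^2 + x*(44*s - 8) - 4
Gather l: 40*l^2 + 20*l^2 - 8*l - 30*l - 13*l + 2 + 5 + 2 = 60*l^2 - 51*l + 9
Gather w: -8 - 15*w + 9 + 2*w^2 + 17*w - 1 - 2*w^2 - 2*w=0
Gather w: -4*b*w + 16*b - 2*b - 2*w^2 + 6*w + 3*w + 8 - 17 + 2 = 14*b - 2*w^2 + w*(9 - 4*b) - 7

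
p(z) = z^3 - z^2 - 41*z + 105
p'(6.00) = 55.00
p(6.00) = 39.00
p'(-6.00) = 79.00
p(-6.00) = 99.00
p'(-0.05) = -40.89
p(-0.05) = 107.05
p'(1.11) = -39.52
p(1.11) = 59.63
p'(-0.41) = -39.68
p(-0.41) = 121.57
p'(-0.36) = -39.89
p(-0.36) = 119.58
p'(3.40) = -13.12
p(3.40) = -6.66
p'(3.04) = -19.36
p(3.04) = -0.79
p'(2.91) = -21.42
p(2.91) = 1.86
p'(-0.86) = -37.06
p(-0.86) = 138.88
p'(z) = 3*z^2 - 2*z - 41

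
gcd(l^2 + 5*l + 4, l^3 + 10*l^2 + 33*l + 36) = l + 4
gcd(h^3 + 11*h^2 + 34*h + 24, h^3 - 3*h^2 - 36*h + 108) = h + 6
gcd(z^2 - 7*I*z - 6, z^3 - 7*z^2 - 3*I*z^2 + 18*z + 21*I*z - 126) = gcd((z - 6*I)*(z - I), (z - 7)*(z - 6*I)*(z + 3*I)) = z - 6*I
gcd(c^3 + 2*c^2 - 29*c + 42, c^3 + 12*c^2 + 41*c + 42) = c + 7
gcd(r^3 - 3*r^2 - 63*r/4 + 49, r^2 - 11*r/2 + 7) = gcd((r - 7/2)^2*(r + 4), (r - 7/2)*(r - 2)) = r - 7/2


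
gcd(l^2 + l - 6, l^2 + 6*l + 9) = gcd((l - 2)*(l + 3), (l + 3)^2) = l + 3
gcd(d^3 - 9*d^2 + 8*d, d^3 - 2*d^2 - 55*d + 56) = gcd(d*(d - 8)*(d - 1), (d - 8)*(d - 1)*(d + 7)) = d^2 - 9*d + 8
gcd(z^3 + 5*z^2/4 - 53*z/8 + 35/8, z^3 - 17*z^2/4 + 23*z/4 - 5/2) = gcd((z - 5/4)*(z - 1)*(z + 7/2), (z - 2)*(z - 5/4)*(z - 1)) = z^2 - 9*z/4 + 5/4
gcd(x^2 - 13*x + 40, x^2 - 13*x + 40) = x^2 - 13*x + 40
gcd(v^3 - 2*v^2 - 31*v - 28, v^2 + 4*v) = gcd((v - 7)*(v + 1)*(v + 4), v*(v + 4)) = v + 4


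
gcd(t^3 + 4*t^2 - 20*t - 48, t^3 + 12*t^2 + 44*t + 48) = t^2 + 8*t + 12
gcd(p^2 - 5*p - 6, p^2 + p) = p + 1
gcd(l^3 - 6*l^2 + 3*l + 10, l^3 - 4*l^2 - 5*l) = l^2 - 4*l - 5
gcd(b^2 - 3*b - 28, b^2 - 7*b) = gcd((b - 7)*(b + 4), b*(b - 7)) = b - 7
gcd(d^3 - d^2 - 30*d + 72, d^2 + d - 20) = d - 4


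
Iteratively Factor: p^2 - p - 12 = (p - 4)*(p + 3)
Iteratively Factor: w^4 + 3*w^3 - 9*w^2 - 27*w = (w + 3)*(w^3 - 9*w) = (w - 3)*(w + 3)*(w^2 + 3*w) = (w - 3)*(w + 3)^2*(w)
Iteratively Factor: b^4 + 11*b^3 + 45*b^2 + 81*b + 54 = (b + 2)*(b^3 + 9*b^2 + 27*b + 27) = (b + 2)*(b + 3)*(b^2 + 6*b + 9) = (b + 2)*(b + 3)^2*(b + 3)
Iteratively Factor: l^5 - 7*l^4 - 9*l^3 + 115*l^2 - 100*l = (l)*(l^4 - 7*l^3 - 9*l^2 + 115*l - 100) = l*(l + 4)*(l^3 - 11*l^2 + 35*l - 25) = l*(l - 1)*(l + 4)*(l^2 - 10*l + 25) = l*(l - 5)*(l - 1)*(l + 4)*(l - 5)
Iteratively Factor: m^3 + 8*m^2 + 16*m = (m + 4)*(m^2 + 4*m) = m*(m + 4)*(m + 4)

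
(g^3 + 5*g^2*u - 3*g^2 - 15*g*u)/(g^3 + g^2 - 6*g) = (g^2 + 5*g*u - 3*g - 15*u)/(g^2 + g - 6)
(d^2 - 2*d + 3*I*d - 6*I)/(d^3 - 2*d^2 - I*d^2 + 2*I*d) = (d + 3*I)/(d*(d - I))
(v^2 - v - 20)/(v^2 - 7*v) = (v^2 - v - 20)/(v*(v - 7))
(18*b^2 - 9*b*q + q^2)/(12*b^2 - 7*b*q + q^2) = (-6*b + q)/(-4*b + q)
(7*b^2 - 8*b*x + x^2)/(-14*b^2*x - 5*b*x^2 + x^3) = (-b + x)/(x*(2*b + x))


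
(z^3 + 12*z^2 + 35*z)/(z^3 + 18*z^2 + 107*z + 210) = z/(z + 6)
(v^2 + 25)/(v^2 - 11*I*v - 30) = (v + 5*I)/(v - 6*I)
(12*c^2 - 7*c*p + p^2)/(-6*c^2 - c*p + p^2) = (-4*c + p)/(2*c + p)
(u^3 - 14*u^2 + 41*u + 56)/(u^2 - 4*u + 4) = (u^3 - 14*u^2 + 41*u + 56)/(u^2 - 4*u + 4)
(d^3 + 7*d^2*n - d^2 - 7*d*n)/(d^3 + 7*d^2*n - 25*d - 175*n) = d*(d - 1)/(d^2 - 25)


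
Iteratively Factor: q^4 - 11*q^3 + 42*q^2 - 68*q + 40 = (q - 2)*(q^3 - 9*q^2 + 24*q - 20) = (q - 2)^2*(q^2 - 7*q + 10) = (q - 2)^3*(q - 5)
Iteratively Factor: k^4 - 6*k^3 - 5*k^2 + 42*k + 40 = (k - 4)*(k^3 - 2*k^2 - 13*k - 10) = (k - 5)*(k - 4)*(k^2 + 3*k + 2) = (k - 5)*(k - 4)*(k + 2)*(k + 1)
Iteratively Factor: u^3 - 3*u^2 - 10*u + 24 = (u - 2)*(u^2 - u - 12) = (u - 2)*(u + 3)*(u - 4)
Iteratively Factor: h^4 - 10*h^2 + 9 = (h + 3)*(h^3 - 3*h^2 - h + 3) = (h - 1)*(h + 3)*(h^2 - 2*h - 3) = (h - 3)*(h - 1)*(h + 3)*(h + 1)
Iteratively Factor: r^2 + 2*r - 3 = (r - 1)*(r + 3)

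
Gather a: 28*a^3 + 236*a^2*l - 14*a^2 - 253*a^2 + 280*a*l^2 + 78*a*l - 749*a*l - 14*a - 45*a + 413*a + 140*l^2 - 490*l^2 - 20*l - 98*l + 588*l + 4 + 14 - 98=28*a^3 + a^2*(236*l - 267) + a*(280*l^2 - 671*l + 354) - 350*l^2 + 470*l - 80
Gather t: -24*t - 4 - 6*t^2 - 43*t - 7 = -6*t^2 - 67*t - 11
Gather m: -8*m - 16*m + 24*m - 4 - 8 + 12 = 0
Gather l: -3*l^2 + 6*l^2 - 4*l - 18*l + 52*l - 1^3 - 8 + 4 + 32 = 3*l^2 + 30*l + 27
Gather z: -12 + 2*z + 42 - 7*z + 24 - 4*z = 54 - 9*z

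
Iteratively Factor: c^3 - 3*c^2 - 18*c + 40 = (c + 4)*(c^2 - 7*c + 10) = (c - 2)*(c + 4)*(c - 5)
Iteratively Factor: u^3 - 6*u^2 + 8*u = (u - 4)*(u^2 - 2*u) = (u - 4)*(u - 2)*(u)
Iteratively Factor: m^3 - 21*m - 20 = (m + 1)*(m^2 - m - 20) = (m + 1)*(m + 4)*(m - 5)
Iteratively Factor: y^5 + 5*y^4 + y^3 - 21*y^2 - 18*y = (y + 3)*(y^4 + 2*y^3 - 5*y^2 - 6*y) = (y - 2)*(y + 3)*(y^3 + 4*y^2 + 3*y) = y*(y - 2)*(y + 3)*(y^2 + 4*y + 3) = y*(y - 2)*(y + 3)^2*(y + 1)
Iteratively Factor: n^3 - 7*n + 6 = (n - 2)*(n^2 + 2*n - 3) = (n - 2)*(n - 1)*(n + 3)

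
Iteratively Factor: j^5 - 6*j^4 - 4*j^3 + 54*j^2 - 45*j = (j + 3)*(j^4 - 9*j^3 + 23*j^2 - 15*j) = j*(j + 3)*(j^3 - 9*j^2 + 23*j - 15) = j*(j - 1)*(j + 3)*(j^2 - 8*j + 15) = j*(j - 3)*(j - 1)*(j + 3)*(j - 5)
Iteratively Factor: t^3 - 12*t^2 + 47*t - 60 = (t - 3)*(t^2 - 9*t + 20) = (t - 5)*(t - 3)*(t - 4)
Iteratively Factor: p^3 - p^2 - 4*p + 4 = (p + 2)*(p^2 - 3*p + 2) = (p - 1)*(p + 2)*(p - 2)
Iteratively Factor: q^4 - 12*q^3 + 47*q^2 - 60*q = (q)*(q^3 - 12*q^2 + 47*q - 60) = q*(q - 5)*(q^2 - 7*q + 12) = q*(q - 5)*(q - 3)*(q - 4)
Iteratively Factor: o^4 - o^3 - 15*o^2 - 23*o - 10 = (o + 1)*(o^3 - 2*o^2 - 13*o - 10) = (o + 1)^2*(o^2 - 3*o - 10) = (o + 1)^2*(o + 2)*(o - 5)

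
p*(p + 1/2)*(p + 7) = p^3 + 15*p^2/2 + 7*p/2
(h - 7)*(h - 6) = h^2 - 13*h + 42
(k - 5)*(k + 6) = k^2 + k - 30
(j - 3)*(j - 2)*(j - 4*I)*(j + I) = j^4 - 5*j^3 - 3*I*j^3 + 10*j^2 + 15*I*j^2 - 20*j - 18*I*j + 24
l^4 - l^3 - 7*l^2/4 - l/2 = l*(l - 2)*(l + 1/2)^2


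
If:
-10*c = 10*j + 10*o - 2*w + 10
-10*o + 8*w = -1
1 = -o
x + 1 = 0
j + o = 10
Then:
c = -451/40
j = 11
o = -1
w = -11/8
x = -1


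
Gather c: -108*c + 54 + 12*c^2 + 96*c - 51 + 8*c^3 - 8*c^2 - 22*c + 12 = 8*c^3 + 4*c^2 - 34*c + 15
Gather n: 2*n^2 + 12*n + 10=2*n^2 + 12*n + 10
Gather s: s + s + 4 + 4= 2*s + 8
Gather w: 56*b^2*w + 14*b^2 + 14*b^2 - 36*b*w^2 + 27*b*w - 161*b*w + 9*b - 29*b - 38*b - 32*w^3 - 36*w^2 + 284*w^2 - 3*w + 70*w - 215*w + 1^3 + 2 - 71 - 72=28*b^2 - 58*b - 32*w^3 + w^2*(248 - 36*b) + w*(56*b^2 - 134*b - 148) - 140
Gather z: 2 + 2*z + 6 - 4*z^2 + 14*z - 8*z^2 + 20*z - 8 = -12*z^2 + 36*z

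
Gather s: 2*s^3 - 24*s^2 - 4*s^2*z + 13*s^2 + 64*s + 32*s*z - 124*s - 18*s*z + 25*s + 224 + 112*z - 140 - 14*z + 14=2*s^3 + s^2*(-4*z - 11) + s*(14*z - 35) + 98*z + 98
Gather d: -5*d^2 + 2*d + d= -5*d^2 + 3*d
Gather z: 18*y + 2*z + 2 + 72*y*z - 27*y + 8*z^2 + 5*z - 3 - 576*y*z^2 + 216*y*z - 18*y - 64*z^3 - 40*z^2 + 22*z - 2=-27*y - 64*z^3 + z^2*(-576*y - 32) + z*(288*y + 29) - 3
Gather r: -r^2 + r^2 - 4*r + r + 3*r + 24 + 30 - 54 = 0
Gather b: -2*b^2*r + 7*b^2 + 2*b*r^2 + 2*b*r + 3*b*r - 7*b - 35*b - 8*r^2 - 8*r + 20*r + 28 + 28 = b^2*(7 - 2*r) + b*(2*r^2 + 5*r - 42) - 8*r^2 + 12*r + 56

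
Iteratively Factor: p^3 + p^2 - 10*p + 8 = (p + 4)*(p^2 - 3*p + 2) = (p - 1)*(p + 4)*(p - 2)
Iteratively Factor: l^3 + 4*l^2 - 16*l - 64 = (l + 4)*(l^2 - 16) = (l - 4)*(l + 4)*(l + 4)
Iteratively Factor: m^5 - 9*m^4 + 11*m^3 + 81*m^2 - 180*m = (m)*(m^4 - 9*m^3 + 11*m^2 + 81*m - 180) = m*(m + 3)*(m^3 - 12*m^2 + 47*m - 60) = m*(m - 5)*(m + 3)*(m^2 - 7*m + 12) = m*(m - 5)*(m - 3)*(m + 3)*(m - 4)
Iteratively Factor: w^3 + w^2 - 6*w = (w + 3)*(w^2 - 2*w) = (w - 2)*(w + 3)*(w)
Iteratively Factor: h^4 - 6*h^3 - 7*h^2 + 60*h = (h - 5)*(h^3 - h^2 - 12*h) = h*(h - 5)*(h^2 - h - 12) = h*(h - 5)*(h - 4)*(h + 3)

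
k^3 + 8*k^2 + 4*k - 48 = (k - 2)*(k + 4)*(k + 6)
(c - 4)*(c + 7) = c^2 + 3*c - 28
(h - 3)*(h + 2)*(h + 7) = h^3 + 6*h^2 - 13*h - 42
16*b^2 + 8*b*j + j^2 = (4*b + j)^2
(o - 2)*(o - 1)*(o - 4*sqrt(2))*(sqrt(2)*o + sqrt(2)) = sqrt(2)*o^4 - 8*o^3 - 2*sqrt(2)*o^3 - sqrt(2)*o^2 + 16*o^2 + 2*sqrt(2)*o + 8*o - 16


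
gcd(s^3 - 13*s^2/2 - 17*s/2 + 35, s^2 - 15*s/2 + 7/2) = s - 7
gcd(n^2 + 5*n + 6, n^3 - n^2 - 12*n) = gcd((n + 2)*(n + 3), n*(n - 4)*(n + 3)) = n + 3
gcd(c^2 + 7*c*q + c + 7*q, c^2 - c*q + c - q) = c + 1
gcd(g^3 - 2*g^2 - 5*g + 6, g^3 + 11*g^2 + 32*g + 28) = g + 2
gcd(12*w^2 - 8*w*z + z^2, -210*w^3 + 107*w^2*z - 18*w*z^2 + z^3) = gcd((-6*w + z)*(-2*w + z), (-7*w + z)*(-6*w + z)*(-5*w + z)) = -6*w + z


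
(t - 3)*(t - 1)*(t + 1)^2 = t^4 - 2*t^3 - 4*t^2 + 2*t + 3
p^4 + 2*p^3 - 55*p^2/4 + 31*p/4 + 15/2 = (p - 2)*(p - 3/2)*(p + 1/2)*(p + 5)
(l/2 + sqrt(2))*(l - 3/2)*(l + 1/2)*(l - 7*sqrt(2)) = l^4/2 - 5*sqrt(2)*l^3/2 - l^3/2 - 115*l^2/8 + 5*sqrt(2)*l^2/2 + 15*sqrt(2)*l/8 + 14*l + 21/2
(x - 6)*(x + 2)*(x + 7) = x^3 + 3*x^2 - 40*x - 84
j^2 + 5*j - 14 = (j - 2)*(j + 7)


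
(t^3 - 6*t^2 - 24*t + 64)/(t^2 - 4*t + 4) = (t^2 - 4*t - 32)/(t - 2)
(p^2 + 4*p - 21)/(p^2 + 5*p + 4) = (p^2 + 4*p - 21)/(p^2 + 5*p + 4)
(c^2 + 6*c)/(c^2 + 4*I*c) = (c + 6)/(c + 4*I)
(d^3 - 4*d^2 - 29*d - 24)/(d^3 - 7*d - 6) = (d^2 - 5*d - 24)/(d^2 - d - 6)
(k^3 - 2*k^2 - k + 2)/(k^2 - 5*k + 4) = (k^2 - k - 2)/(k - 4)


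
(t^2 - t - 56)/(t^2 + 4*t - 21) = (t - 8)/(t - 3)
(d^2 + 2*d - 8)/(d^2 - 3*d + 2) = (d + 4)/(d - 1)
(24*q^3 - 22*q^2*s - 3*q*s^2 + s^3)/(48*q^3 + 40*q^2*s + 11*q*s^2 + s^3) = (6*q^2 - 7*q*s + s^2)/(12*q^2 + 7*q*s + s^2)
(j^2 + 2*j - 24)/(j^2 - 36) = (j - 4)/(j - 6)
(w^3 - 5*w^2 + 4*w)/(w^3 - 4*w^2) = (w - 1)/w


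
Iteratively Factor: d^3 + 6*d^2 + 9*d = (d)*(d^2 + 6*d + 9) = d*(d + 3)*(d + 3)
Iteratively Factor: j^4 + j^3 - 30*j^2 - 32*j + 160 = (j + 4)*(j^3 - 3*j^2 - 18*j + 40) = (j - 2)*(j + 4)*(j^2 - j - 20) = (j - 2)*(j + 4)^2*(j - 5)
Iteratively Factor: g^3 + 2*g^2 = (g)*(g^2 + 2*g) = g^2*(g + 2)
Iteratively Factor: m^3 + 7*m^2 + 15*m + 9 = (m + 3)*(m^2 + 4*m + 3) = (m + 3)^2*(m + 1)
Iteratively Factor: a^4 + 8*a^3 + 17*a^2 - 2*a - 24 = (a + 4)*(a^3 + 4*a^2 + a - 6) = (a + 3)*(a + 4)*(a^2 + a - 2) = (a + 2)*(a + 3)*(a + 4)*(a - 1)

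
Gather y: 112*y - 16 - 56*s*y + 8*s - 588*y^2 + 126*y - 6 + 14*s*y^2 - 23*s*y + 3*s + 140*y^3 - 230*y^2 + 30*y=11*s + 140*y^3 + y^2*(14*s - 818) + y*(268 - 79*s) - 22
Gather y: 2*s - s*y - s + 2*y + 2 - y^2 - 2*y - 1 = -s*y + s - y^2 + 1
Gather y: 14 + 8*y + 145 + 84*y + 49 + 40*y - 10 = 132*y + 198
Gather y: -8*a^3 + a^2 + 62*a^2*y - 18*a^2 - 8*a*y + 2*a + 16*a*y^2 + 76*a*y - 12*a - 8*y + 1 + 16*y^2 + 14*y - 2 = -8*a^3 - 17*a^2 - 10*a + y^2*(16*a + 16) + y*(62*a^2 + 68*a + 6) - 1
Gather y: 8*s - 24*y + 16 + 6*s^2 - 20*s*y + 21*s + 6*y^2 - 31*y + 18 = 6*s^2 + 29*s + 6*y^2 + y*(-20*s - 55) + 34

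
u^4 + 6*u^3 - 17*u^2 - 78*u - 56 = (u - 4)*(u + 1)*(u + 2)*(u + 7)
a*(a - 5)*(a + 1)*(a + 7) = a^4 + 3*a^3 - 33*a^2 - 35*a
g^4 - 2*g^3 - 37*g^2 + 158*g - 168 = (g - 4)*(g - 3)*(g - 2)*(g + 7)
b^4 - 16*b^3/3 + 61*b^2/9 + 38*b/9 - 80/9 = (b - 8/3)*(b - 2)*(b - 5/3)*(b + 1)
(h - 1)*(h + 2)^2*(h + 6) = h^4 + 9*h^3 + 18*h^2 - 4*h - 24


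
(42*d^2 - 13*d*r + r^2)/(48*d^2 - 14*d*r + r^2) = (-7*d + r)/(-8*d + r)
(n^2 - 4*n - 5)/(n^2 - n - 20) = (n + 1)/(n + 4)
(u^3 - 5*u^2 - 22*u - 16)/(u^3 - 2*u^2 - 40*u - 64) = (u + 1)/(u + 4)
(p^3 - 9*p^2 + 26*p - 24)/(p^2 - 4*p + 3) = (p^2 - 6*p + 8)/(p - 1)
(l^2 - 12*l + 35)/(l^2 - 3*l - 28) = (l - 5)/(l + 4)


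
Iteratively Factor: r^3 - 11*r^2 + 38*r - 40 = (r - 4)*(r^2 - 7*r + 10) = (r - 5)*(r - 4)*(r - 2)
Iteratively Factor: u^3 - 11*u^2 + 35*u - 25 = (u - 5)*(u^2 - 6*u + 5) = (u - 5)*(u - 1)*(u - 5)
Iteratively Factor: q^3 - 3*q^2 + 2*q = (q - 1)*(q^2 - 2*q) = q*(q - 1)*(q - 2)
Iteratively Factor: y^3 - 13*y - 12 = (y - 4)*(y^2 + 4*y + 3) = (y - 4)*(y + 1)*(y + 3)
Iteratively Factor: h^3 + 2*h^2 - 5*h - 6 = (h - 2)*(h^2 + 4*h + 3) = (h - 2)*(h + 1)*(h + 3)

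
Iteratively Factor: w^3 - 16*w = (w)*(w^2 - 16) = w*(w + 4)*(w - 4)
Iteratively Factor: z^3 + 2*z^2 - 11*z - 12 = (z + 4)*(z^2 - 2*z - 3) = (z + 1)*(z + 4)*(z - 3)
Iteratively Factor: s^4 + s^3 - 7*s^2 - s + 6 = (s - 1)*(s^3 + 2*s^2 - 5*s - 6) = (s - 1)*(s + 3)*(s^2 - s - 2) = (s - 1)*(s + 1)*(s + 3)*(s - 2)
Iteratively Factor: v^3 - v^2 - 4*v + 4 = (v - 1)*(v^2 - 4) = (v - 1)*(v + 2)*(v - 2)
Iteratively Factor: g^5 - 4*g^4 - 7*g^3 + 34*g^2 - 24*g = (g - 2)*(g^4 - 2*g^3 - 11*g^2 + 12*g) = (g - 2)*(g + 3)*(g^3 - 5*g^2 + 4*g) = g*(g - 2)*(g + 3)*(g^2 - 5*g + 4) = g*(g - 2)*(g - 1)*(g + 3)*(g - 4)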